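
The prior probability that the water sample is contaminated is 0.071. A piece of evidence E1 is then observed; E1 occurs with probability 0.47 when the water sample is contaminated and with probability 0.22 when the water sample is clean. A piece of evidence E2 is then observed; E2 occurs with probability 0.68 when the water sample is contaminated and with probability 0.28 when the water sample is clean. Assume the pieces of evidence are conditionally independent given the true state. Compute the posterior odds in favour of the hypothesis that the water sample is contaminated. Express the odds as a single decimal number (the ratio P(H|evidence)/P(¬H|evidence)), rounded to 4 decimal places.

Prior odds = 0.071/(1−0.071) = 0.076426. In log-odds, ln(0.076426) = -2.5714.
Add log likelihood ratios: ln(2.1364) + ln(2.4286) = 1.6464.
Posterior log-odds = -0.92502, so posterior odds = exp(-0.92502) = 0.39652.

Posterior odds ≈ 0.3965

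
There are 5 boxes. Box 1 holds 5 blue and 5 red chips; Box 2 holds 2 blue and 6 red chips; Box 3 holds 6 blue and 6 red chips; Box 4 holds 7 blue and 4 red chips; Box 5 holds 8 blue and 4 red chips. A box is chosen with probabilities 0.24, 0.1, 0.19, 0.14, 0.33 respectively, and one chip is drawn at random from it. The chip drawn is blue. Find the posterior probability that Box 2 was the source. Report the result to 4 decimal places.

Posterior probability ≈ 0.0455

P(blue|Box 1) = 0.5; P(blue|Box 2) = 0.25; P(blue|Box 3) = 0.5; P(blue|Box 4) = 0.6364; P(blue|Box 5) = 0.6667.
Prior × likelihood for each source: 0.24·0.5=0.1200, 0.1·0.25=0.02500, 0.19·0.5=0.09500, 0.14·0.6364=0.08909, 0.33·0.6667=0.2200. Summing gives P(blue) = 0.54909.
P(Box 2 | blue) = 0.02500 / 0.54909 = 0.0455.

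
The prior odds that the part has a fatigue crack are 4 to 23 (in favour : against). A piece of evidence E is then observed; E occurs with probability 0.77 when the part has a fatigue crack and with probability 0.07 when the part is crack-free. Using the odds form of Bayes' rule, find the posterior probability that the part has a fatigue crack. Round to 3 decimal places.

Prior odds = 4/23 = 0.17391.
Likelihood ratio for E = 0.77/0.07 = 11.000.
Posterior odds = prior odds × LR = 1.9130.
Posterior probability = odds/(1+odds) = 1.9130/2.9130 = 0.657.

Posterior probability ≈ 0.657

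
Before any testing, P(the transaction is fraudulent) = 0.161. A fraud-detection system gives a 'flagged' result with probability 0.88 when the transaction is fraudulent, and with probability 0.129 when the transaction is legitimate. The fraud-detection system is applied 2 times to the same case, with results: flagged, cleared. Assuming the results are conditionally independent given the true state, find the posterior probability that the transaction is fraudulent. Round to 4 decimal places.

Posterior P(H) ≈ 0.1528

With H the event that the transaction is fraudulent, the joint likelihood of the observed sequence is P(data|H) = 0.88·0.12 = 0.10560 and P(data|¬H) = 0.129·0.871 = 0.11236.
Bayes: P(H|data) = 0.161·0.10560 / (0.161·0.10560 + 0.839·0.11236) = 0.017002/0.11127 = 0.1528.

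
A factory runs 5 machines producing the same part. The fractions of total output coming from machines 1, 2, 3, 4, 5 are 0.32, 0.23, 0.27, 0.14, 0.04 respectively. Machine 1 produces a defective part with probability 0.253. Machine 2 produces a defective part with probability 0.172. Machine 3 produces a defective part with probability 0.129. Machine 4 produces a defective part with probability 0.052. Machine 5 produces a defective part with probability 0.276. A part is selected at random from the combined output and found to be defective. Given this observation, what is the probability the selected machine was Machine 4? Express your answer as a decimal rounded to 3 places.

Posterior probability ≈ 0.042

Tabulate prior·likelihood by source: [1] prior 0.32, lik 0.253, product 0.08096; [2] prior 0.23, lik 0.172, product 0.03956; [3] prior 0.27, lik 0.129, product 0.03483; [4] prior 0.14, lik 0.052, product 0.007280; [5] prior 0.04, lik 0.276, product 0.01104.
Normalizing constant = 0.17367; the posterior for Machine 4 is its product over the sum, 0.007280/0.17367 = 0.042.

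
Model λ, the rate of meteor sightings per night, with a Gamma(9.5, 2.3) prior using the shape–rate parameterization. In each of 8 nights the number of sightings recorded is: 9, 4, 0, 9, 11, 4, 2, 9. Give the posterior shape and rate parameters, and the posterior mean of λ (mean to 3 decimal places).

Posterior: Gamma(shape=57.5, rate=10.3); mean ≈ 5.583

Total count ∑xᵢ = 48 over n = 8 nights.
Gamma is conjugate to the Poisson likelihood: posterior is Gamma(shape = 9.5+48 = 57.5, rate = 2.3+8 = 10.3).
Posterior mean = shape/rate = 57.5/10.3 = 5.583.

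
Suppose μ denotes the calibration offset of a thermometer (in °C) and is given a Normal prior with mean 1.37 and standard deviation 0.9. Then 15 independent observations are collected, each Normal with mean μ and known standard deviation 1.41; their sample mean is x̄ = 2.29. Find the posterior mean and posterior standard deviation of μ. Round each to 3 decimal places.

With known σ, the Normal prior is conjugate. Weight on the data is w = (n/σ²)/(n/σ² + 1/τ₀²) = 7.54489/(7.54489+1.23457) = 0.85938.
Posterior mean = w·x̄ + (1−w)·μ₀ = 0.85938·2.29 + 0.14062·1.37 = 2.161. Posterior variance = 1/(7.54489+1.23457) = 0.113902, so SD = 0.337.

Posterior mean ≈ 2.161; posterior SD ≈ 0.337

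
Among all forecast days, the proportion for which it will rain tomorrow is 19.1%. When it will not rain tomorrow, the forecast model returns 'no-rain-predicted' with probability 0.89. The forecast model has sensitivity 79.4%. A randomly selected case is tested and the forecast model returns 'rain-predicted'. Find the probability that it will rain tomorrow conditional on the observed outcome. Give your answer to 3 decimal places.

Let H be the event that it will rain tomorrow. P(H) = 0.191, so P(¬H) = 0.809. With E the 'rain-predicted' result, P(E|H) = 0.794 and P(E|¬H) = 0.11.
P(E) = 0.794·0.191 + 0.11·0.809 = 0.15165 + 0.088990 = 0.24064.
By Bayes' theorem, P(H|E) = 0.15165 / 0.24064 = 0.630.

P(H | E) ≈ 0.630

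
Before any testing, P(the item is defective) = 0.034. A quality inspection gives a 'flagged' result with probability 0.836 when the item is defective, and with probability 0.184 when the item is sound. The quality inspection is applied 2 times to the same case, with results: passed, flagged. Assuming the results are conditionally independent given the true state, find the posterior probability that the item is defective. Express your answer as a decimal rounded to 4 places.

Posterior P(H) ≈ 0.0311

Let H be the event that the item is defective; start with P(H) = 0.034. P('flagged'|H) = 0.836, P('flagged'|¬H) = 0.184.
Update on result 1 ('passed'): P(H) ← 0.164·0.0340 / (0.164·0.0340 + 0.816·0.9660) = 0.0055760/0.79383 = 0.0070.
Update on result 2 ('flagged'): P(H) ← 0.836·0.0070 / (0.836·0.0070 + 0.184·0.9930) = 0.0058722/0.18858 = 0.0311.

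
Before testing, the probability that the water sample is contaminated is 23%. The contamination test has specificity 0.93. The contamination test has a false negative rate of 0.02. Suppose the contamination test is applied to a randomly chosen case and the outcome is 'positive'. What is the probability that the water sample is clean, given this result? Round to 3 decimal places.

Write H for 'the water sample is contaminated'. Prior odds H:¬H = 0.23/0.77 = 0.29870. For the 'positive' outcome, the likelihood ratio is 0.98/0.07 = 14.000.
Posterior odds = 0.29870 × 14.000 = 4.1818, so P(H|E) = 4.1818/(1+4.1818) = 0.807. Then P(¬H|E) = 1 − 0.807 = 0.193.

P(¬H | E) ≈ 0.193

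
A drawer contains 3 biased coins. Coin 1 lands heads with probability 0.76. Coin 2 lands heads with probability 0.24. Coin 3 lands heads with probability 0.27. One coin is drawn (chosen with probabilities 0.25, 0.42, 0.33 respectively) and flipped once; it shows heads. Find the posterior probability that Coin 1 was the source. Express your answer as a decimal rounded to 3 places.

P(heads|C1) = 0.76; P(heads|C2) = 0.24; P(heads|C3) = 0.27.
Prior × likelihood for each source: 0.25·0.76=0.1900, 0.42·0.24=0.1008, 0.33·0.27=0.08910. Summing gives P(heads) = 0.37990.
P(Coin 1 | heads) = 0.1900 / 0.37990 = 0.500.

Posterior probability ≈ 0.500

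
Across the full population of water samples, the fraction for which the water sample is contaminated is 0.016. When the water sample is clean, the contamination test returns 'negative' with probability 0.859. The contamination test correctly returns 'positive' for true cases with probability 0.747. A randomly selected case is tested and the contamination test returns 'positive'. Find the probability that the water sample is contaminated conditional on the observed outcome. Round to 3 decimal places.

Write H for 'the water sample is contaminated'. Prior odds H:¬H = 0.016/0.984 = 0.016260. For the 'positive' outcome, the likelihood ratio is 0.747/0.141 = 5.2979.
Posterior odds = 0.016260 × 5.2979 = 0.086144, so P(H|E) = 0.086144/(1+0.086144) = 0.079.

P(H | E) ≈ 0.079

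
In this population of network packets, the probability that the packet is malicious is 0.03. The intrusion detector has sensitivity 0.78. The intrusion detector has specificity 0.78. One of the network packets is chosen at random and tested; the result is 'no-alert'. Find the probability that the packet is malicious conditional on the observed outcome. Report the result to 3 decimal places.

Let H be the event that the packet is malicious. P(H) = 0.03, so P(¬H) = 0.97. With E the 'no-alert' result, P(E|H) = 0.22 and P(E|¬H) = 0.78.
P(E) = 0.22·0.03 + 0.78·0.97 = 0.0066000 + 0.75660 = 0.76320.
By Bayes' theorem, P(H|E) = 0.0066000 / 0.76320 = 0.009.

P(H | E) ≈ 0.009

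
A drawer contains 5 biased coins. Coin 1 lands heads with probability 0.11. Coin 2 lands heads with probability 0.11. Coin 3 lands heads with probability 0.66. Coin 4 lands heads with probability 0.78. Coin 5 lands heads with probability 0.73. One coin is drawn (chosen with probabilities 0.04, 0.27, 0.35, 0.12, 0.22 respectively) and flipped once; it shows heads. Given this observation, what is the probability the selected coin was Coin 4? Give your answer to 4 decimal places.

P(heads|C1) = 0.11; P(heads|C2) = 0.11; P(heads|C3) = 0.66; P(heads|C4) = 0.78; P(heads|C5) = 0.73.
Prior × likelihood for each source: 0.04·0.11=0.004400, 0.27·0.11=0.02970, 0.35·0.66=0.2310, 0.12·0.78=0.09360, 0.22·0.73=0.1606. Summing gives P(heads) = 0.51930.
P(Coin 4 | heads) = 0.09360 / 0.51930 = 0.1802.

Posterior probability ≈ 0.1802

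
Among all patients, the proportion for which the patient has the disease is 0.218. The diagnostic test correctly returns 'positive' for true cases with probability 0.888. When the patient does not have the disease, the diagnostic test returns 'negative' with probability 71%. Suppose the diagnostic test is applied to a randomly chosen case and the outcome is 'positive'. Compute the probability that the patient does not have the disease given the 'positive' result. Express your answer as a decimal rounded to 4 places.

Write H for 'the patient has the disease'. Prior odds H:¬H = 0.218/0.782 = 0.27877. For the 'positive' outcome, the likelihood ratio is 0.888/0.29 = 3.0621.
Posterior odds = 0.27877 × 3.0621 = 0.85362, so P(H|E) = 0.85362/(1+0.85362) = 0.4605. Then P(¬H|E) = 1 − 0.4605 = 0.5395.

P(¬H | E) ≈ 0.5395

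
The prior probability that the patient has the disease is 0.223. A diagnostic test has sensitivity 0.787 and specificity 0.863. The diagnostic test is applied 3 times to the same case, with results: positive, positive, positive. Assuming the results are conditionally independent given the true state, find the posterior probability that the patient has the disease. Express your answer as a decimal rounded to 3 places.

With H the event that the patient has the disease, the joint likelihood of the observed sequence is P(data|H) = 0.787·0.787·0.787 = 0.48744 and P(data|¬H) = 0.137·0.137·0.137 = 0.0025714.
Bayes: P(H|data) = 0.223·0.48744 / (0.223·0.48744 + 0.777·0.0025714) = 0.10870/0.11070 = 0.9820.

Posterior P(H) ≈ 0.982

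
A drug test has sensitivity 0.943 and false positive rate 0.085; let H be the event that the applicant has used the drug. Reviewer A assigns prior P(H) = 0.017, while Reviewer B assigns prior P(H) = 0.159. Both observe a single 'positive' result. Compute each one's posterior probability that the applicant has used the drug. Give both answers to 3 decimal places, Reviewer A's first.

P('+'|H) = 0.943, P('+'|¬H) = 0.085.
Reviewer A: numerator 0.943·0.017 = 0.016031; evidence = 0.016031+0.085·0.983 = 0.099586; posterior = 0.161.
Reviewer B: numerator 0.943·0.159 = 0.14994; evidence = 0.14994+0.085·0.841 = 0.22142; posterior = 0.677.

Reviewer A: 0.161; Reviewer B: 0.677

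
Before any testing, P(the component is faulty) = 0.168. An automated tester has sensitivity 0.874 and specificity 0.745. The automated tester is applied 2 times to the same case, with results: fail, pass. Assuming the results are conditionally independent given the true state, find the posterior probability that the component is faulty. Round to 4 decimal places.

With H the event that the component is faulty, the joint likelihood of the observed sequence is P(data|H) = 0.874·0.126 = 0.11012 and P(data|¬H) = 0.255·0.745 = 0.18998.
Bayes: P(H|data) = 0.168·0.11012 / (0.168·0.11012 + 0.832·0.18998) = 0.018501/0.17656 = 0.1048.

Posterior P(H) ≈ 0.1048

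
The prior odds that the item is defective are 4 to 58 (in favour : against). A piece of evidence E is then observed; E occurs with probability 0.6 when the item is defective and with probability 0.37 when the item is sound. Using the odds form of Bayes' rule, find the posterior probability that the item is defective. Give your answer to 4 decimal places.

Prior odds = 4/58 = 0.068966. In log-odds, ln(0.068966) = -2.6741.
Add log likelihood ratio: ln(1.6216) = 0.48343.
Posterior log-odds = -2.1907, so posterior odds = exp(-2.1907) = 0.11184. Converting, P(H|E) = 0.11184/1.1118 = 0.1006.

Posterior probability ≈ 0.1006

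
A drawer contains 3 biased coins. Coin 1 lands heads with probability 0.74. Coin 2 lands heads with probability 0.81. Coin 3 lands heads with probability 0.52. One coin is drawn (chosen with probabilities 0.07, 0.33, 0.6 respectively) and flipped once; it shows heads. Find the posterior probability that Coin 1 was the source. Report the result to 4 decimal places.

Tabulate prior·likelihood by source: [1] prior 0.07, lik 0.74, product 0.05180; [2] prior 0.33, lik 0.81, product 0.2673; [3] prior 0.6, lik 0.52, product 0.3120.
Normalizing constant = 0.63110; the posterior for Coin 1 is its product over the sum, 0.05180/0.63110 = 0.0821.

Posterior probability ≈ 0.0821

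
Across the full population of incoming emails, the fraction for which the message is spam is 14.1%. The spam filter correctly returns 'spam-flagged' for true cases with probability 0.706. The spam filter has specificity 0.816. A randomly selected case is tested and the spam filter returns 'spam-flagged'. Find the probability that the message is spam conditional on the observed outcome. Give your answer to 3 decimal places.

Let H be the event that the message is spam. P(H) = 0.141, so P(¬H) = 0.859. With E the 'spam-flagged' result, P(E|H) = 0.706 and P(E|¬H) = 0.184.
P(E) = 0.706·0.141 + 0.184·0.859 = 0.099546 + 0.15806 = 0.25760.
By Bayes' theorem, P(H|E) = 0.099546 / 0.25760 = 0.386.

P(H | E) ≈ 0.386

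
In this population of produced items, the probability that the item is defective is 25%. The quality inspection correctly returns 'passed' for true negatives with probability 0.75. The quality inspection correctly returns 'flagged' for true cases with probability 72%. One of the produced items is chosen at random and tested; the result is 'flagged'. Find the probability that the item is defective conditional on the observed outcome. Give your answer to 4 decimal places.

Let H be the event that the item is defective. P(H) = 0.25, so P(¬H) = 0.75. With E the 'flagged' result, P(E|H) = 0.72 and P(E|¬H) = 0.25.
P(E) = 0.72·0.25 + 0.25·0.75 = 0.18000 + 0.18750 = 0.36750.
By Bayes' theorem, P(H|E) = 0.18000 / 0.36750 = 0.4898.

P(H | E) ≈ 0.4898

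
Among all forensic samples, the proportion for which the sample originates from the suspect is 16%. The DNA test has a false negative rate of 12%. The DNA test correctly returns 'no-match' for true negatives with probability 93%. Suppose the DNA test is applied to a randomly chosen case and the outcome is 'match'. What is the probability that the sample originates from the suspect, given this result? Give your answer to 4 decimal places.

P(H | E) ≈ 0.7054

Write H for 'the sample originates from the suspect'. Prior odds H:¬H = 0.16/0.84 = 0.19048. For the 'match' outcome, the likelihood ratio is 0.88/0.07 = 12.571.
Posterior odds = 0.19048 × 12.571 = 2.3946, so P(H|E) = 2.3946/(1+2.3946) = 0.7054.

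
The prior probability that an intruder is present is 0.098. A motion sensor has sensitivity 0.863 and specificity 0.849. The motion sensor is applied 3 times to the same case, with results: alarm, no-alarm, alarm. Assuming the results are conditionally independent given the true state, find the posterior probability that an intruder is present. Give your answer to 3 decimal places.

Let H be the event that an intruder is present; start with P(H) = 0.098. P('alarm'|H) = 0.863, P('alarm'|¬H) = 0.151.
Update on result 1 ('alarm'): P(H) ← 0.863·0.0980 / (0.863·0.0980 + 0.151·0.9020) = 0.084574/0.22078 = 0.3831.
Update on result 2 ('no-alarm'): P(H) ← 0.137·0.3831 / (0.137·0.3831 + 0.849·0.6169) = 0.052481/0.57625 = 0.0911.
Update on result 3 ('alarm'): P(H) ← 0.863·0.0911 / (0.863·0.0911 + 0.151·0.9089) = 0.078597/0.21584 = 0.3641.

Posterior P(H) ≈ 0.364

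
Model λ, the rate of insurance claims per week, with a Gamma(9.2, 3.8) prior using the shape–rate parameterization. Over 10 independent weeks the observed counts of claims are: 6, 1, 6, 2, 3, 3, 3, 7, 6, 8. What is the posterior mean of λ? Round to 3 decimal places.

The Poisson likelihood adds the total count to the shape and the number of exposure periods to the rate. Here ∑xᵢ = 45 and n = 10, so shape 9.2→54.2 and rate 3.8→13.8.
Posterior mean = shape/rate = 54.2/13.8 = 3.928.

Posterior mean ≈ 3.928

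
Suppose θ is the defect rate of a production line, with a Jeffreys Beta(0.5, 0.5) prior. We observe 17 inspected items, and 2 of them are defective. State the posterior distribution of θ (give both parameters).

Observing 2 successes and 15 failures updates Beta(0.5, 0.5) by adding the success and failure counts to the two shape parameters: α = 0.5+2 = 2.5, β = 0.5+15 = 15.5.

Posterior: Beta(2.5, 15.5)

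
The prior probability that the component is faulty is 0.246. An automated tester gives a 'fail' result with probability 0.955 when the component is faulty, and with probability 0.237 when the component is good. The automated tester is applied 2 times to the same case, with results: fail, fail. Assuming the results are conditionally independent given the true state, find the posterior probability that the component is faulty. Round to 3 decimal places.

Posterior P(H) ≈ 0.841

With H the event that the component is faulty, the joint likelihood of the observed sequence is P(data|H) = 0.955·0.955 = 0.91202 and P(data|¬H) = 0.237·0.237 = 0.056169.
Bayes: P(H|data) = 0.246·0.91202 / (0.246·0.91202 + 0.754·0.056169) = 0.22436/0.26671 = 0.8412.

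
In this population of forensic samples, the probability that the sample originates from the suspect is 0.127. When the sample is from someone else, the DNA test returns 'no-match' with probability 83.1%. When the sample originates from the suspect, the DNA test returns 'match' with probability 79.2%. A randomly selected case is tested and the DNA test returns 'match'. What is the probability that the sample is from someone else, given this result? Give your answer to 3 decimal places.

Let H be the event that the sample originates from the suspect. P(H) = 0.127, so P(¬H) = 0.873. With E the 'match' result, P(E|H) = 0.792 and P(E|¬H) = 0.169.
P(E) = 0.792·0.127 + 0.169·0.873 = 0.10058 + 0.14754 = 0.24812.
By Bayes' theorem, P(H|E) = 0.10058 / 0.24812 = 0.405. Hence P(¬H|E) = 1 − 0.405 = 0.595.

P(¬H | E) ≈ 0.595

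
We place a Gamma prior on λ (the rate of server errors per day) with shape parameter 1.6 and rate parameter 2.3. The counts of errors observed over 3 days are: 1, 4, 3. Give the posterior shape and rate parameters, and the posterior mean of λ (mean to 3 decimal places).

Posterior: Gamma(shape=9.6, rate=5.3); mean ≈ 1.811

Total count ∑xᵢ = 8 over n = 3 days.
Gamma is conjugate to the Poisson likelihood: posterior is Gamma(shape = 1.6+8 = 9.6, rate = 2.3+3 = 5.3).
E[λ | data] = 9.6/5.3 = 1.811.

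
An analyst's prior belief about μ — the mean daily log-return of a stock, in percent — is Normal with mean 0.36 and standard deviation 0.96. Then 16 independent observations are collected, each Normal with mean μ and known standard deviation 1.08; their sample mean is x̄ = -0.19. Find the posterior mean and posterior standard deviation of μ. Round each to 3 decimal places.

Prior precision 1/τ₀² = 1/0.96² = 1.08507; data precision n/σ² = 16/1.08² = 13.7174.
Posterior precision = 1.08507 + 13.7174 = 14.8025, giving posterior SD = 1/√14.8025 = 0.260.
Posterior mean = (1.08507·0.36 + 13.7174·-0.19) / 14.8025 = -0.150.

Posterior mean ≈ -0.150; posterior SD ≈ 0.260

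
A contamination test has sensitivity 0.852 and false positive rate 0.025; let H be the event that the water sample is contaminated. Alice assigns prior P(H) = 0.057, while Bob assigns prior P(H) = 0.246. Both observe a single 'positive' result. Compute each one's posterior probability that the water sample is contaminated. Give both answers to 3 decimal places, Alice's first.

Alice: 0.673; Bob: 0.917

P('+'|H) = 0.852, P('+'|¬H) = 0.025.
Alice: numerator 0.852·0.057 = 0.048564; evidence = 0.048564+0.025·0.943 = 0.072139; posterior = 0.673.
Bob: numerator 0.852·0.246 = 0.20959; evidence = 0.20959+0.025·0.754 = 0.22844; posterior = 0.917.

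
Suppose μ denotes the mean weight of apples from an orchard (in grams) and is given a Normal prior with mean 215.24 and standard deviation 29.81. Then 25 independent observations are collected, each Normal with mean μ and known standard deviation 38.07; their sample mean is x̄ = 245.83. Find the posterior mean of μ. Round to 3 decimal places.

Prior precision 1/τ₀² = 1/29.81² = 0.00112532; data precision n/σ² = 25/38.07² = 0.0172494.
Posterior precision = 0.00112532 + 0.0172494 = 0.0183747.
Posterior mean = (0.00112532·215.24 + 0.0172494·245.83) / 0.0183747 = 243.957.

Posterior mean ≈ 243.957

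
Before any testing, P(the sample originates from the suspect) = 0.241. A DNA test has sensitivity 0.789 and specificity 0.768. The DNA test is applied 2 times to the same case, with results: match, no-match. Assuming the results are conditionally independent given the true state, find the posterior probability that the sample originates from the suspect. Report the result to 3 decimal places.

Posterior P(H) ≈ 0.229

Let H be the event that the sample originates from the suspect; start with P(H) = 0.241. P('match'|H) = 0.789, P('match'|¬H) = 0.232.
Update on result 1 ('match'): P(H) ← 0.789·0.2410 / (0.789·0.2410 + 0.232·0.7590) = 0.19015/0.36624 = 0.5192.
Update on result 2 ('no-match'): P(H) ← 0.211·0.5192 / (0.211·0.5192 + 0.768·0.4808) = 0.10955/0.47881 = 0.2288.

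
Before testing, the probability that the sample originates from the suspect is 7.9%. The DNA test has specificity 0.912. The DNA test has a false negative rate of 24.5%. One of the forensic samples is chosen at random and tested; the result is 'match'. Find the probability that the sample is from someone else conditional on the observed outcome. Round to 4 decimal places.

P(¬H | E) ≈ 0.5761

Write H for 'the sample originates from the suspect'. Prior odds H:¬H = 0.079/0.921 = 0.085776. For the 'match' outcome, the likelihood ratio is 0.755/0.088 = 8.5795.
Posterior odds = 0.085776 × 8.5795 = 0.73592, so P(H|E) = 0.73592/(1+0.73592) = 0.4239. Then P(¬H|E) = 1 − 0.4239 = 0.5761.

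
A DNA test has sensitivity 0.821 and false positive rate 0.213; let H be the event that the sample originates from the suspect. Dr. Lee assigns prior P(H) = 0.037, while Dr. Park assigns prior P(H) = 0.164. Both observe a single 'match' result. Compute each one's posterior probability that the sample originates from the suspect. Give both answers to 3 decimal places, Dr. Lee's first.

Dr. Lee: 0.129; Dr. Park: 0.431

The likelihood ratio for a 'match' result is 0.821/0.213 = 3.8545.
Dr. Lee: prior odds 0.037/0.963 = 0.038422; posterior odds 0.14809; posterior probability 0.129.
Dr. Park: prior odds 0.164/0.836 = 0.19617; posterior odds 0.75614; posterior probability 0.431.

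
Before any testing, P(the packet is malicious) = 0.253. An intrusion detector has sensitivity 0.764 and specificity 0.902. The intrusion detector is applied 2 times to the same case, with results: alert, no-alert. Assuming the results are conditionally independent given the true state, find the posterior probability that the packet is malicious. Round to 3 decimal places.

Posterior P(H) ≈ 0.409

Let H be the event that the packet is malicious; start with P(H) = 0.253. P('alert'|H) = 0.764, P('alert'|¬H) = 0.098.
Update on result 1 ('alert'): P(H) ← 0.764·0.2530 / (0.764·0.2530 + 0.098·0.7470) = 0.19329/0.26650 = 0.7253.
Update on result 2 ('no-alert'): P(H) ← 0.236·0.7253 / (0.236·0.7253 + 0.902·0.2747) = 0.17117/0.41895 = 0.4086.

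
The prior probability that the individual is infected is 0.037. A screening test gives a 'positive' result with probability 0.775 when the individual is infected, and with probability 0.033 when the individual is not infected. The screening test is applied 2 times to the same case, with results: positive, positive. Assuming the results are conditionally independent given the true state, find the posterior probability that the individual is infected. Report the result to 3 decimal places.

With H the event that the individual is infected, the joint likelihood of the observed sequence is P(data|H) = 0.775·0.775 = 0.60063 and P(data|¬H) = 0.033·0.033 = 0.0010890.
Bayes: P(H|data) = 0.037·0.60063 / (0.037·0.60063 + 0.963·0.0010890) = 0.022223/0.023272 = 0.9549.

Posterior P(H) ≈ 0.955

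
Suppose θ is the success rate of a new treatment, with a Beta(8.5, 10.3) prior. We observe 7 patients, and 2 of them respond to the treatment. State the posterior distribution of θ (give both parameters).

The binomial likelihood is conjugate to the Beta prior: with 2 successes and 5 failures, the posterior is Beta(8.5+2, 10.3+5) = Beta(10.5, 15.3).

Posterior: Beta(10.5, 15.3)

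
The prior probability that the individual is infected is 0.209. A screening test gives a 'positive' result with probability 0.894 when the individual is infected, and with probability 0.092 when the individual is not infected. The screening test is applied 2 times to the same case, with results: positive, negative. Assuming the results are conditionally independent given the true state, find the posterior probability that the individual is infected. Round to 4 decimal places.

Posterior P(H) ≈ 0.2306

With H the event that the individual is infected, the joint likelihood of the observed sequence is P(data|H) = 0.894·0.106 = 0.094764 and P(data|¬H) = 0.092·0.908 = 0.083536.
Bayes: P(H|data) = 0.209·0.094764 / (0.209·0.094764 + 0.791·0.083536) = 0.019806/0.085883 = 0.2306.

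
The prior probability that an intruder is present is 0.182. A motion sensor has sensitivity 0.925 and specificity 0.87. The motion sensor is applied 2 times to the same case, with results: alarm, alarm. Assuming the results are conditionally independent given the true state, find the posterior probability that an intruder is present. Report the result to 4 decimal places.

Let H be the event that an intruder is present; start with P(H) = 0.182. P('alarm'|H) = 0.925, P('alarm'|¬H) = 0.13.
Update on result 1 ('alarm'): P(H) ← 0.925·0.1820 / (0.925·0.1820 + 0.13·0.8180) = 0.16835/0.27469 = 0.6129.
Update on result 2 ('alarm'): P(H) ← 0.925·0.6129 / (0.925·0.6129 + 0.13·0.3871) = 0.56691/0.61723 = 0.9185.

Posterior P(H) ≈ 0.9185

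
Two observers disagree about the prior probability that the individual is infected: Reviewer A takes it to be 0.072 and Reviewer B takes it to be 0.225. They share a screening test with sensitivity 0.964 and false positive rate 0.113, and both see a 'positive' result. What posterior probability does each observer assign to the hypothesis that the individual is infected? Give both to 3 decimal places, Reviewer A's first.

Reviewer A: 0.398; Reviewer B: 0.712

P('+'|H) = 0.964, P('+'|¬H) = 0.113.
Reviewer A: numerator 0.964·0.072 = 0.069408; evidence = 0.069408+0.113·0.928 = 0.17427; posterior = 0.398.
Reviewer B: numerator 0.964·0.225 = 0.21690; evidence = 0.21690+0.113·0.775 = 0.30447; posterior = 0.712.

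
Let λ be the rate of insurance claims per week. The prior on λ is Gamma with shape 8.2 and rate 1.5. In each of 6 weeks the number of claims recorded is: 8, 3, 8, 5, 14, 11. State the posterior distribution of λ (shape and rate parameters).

Total count ∑xᵢ = 49 over n = 6 weeks.
Gamma is conjugate to the Poisson likelihood: posterior is Gamma(shape = 8.2+49 = 57.2, rate = 1.5+6 = 7.5).

Posterior: Gamma(shape=57.2, rate=7.5)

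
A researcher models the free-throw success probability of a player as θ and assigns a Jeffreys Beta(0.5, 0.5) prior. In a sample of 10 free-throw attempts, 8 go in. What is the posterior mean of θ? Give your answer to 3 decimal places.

The binomial likelihood is conjugate to the Beta prior: with 8 successes and 2 failures, the posterior is Beta(0.5+8, 0.5+2) = Beta(8.5, 2.5).
Posterior mean = α/(α+β) = 8.5/11 = 0.773.

Posterior mean ≈ 0.773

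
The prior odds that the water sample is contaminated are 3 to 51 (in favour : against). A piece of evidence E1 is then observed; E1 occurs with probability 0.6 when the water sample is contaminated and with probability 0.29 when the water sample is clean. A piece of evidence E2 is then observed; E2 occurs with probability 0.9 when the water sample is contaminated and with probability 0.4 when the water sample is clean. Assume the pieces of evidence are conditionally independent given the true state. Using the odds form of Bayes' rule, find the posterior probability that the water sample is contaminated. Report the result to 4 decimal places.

Posterior probability ≈ 0.2150

Prior odds = 3/51 = 0.058824. In log-odds, ln(0.058824) = -2.8332.
Add log likelihood ratios: ln(2.0690) + ln(2.2500) = 1.5380.
Posterior log-odds = -1.2952, so posterior odds = exp(-1.2952) = 0.27383. Converting, P(H|E) = 0.27383/1.2738 = 0.2150.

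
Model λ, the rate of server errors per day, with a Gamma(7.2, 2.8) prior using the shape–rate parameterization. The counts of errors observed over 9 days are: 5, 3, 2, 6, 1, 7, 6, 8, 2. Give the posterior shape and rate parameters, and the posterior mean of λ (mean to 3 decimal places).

Posterior: Gamma(shape=47.2, rate=11.8); mean ≈ 4.000

Total count ∑xᵢ = 40 over n = 9 days.
Gamma is conjugate to the Poisson likelihood: posterior is Gamma(shape = 7.2+40 = 47.2, rate = 2.8+9 = 11.8).
E[λ | data] = 47.2/11.8 = 4.000.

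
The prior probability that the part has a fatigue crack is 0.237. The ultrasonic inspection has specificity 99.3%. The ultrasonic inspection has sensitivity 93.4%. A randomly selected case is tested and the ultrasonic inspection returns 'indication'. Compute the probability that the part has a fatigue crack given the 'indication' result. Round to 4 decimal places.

P(H | E) ≈ 0.9764

Let H be the event that the part has a fatigue crack. P(H) = 0.237, so P(¬H) = 0.763. With E the 'indication' result, P(E|H) = 0.934 and P(E|¬H) = 0.007.
P(E) = 0.934·0.237 + 0.007·0.763 = 0.22136 + 0.0053410 = 0.22670.
By Bayes' theorem, P(H|E) = 0.22136 / 0.22670 = 0.9764.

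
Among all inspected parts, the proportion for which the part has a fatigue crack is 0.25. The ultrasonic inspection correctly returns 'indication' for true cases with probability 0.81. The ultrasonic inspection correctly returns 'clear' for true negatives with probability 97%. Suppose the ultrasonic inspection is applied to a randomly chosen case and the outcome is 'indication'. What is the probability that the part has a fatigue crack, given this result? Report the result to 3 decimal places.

P(H | E) ≈ 0.900

Let H be the event that the part has a fatigue crack. P(H) = 0.25, so P(¬H) = 0.75. With E the 'indication' result, P(E|H) = 0.81 and P(E|¬H) = 0.03.
P(E) = 0.81·0.25 + 0.03·0.75 = 0.20250 + 0.022500 = 0.22500.
By Bayes' theorem, P(H|E) = 0.20250 / 0.22500 = 0.900.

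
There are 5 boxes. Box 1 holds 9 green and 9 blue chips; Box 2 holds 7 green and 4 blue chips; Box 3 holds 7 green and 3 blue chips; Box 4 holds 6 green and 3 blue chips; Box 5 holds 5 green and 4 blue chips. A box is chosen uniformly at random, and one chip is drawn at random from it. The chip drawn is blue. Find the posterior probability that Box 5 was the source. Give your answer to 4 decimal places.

Posterior probability ≈ 0.2289

Tabulate prior·likelihood by source: [1] prior 0.2, lik 0.5, product 0.1000; [2] prior 0.2, lik 0.3636, product 0.07273; [3] prior 0.2, lik 0.3, product 0.06000; [4] prior 0.2, lik 0.3333, product 0.06667; [5] prior 0.2, lik 0.4444, product 0.08889.
Normalizing constant = 0.38828; the posterior for Box 5 is its product over the sum, 0.08889/0.38828 = 0.2289.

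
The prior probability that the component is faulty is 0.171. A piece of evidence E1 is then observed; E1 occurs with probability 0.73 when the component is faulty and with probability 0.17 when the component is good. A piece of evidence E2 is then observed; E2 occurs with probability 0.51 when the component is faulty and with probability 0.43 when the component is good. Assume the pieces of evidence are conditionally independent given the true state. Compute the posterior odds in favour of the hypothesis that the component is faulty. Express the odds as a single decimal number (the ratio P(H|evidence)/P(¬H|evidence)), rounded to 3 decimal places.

Posterior odds ≈ 1.051

Prior odds = 0.171/(1−0.171) = 0.20627. In log-odds, ln(0.20627) = -1.5786.
Add log likelihood ratios: ln(4.2941) + ln(1.1860) = 1.6279.
Posterior log-odds = 0.049315, so posterior odds = exp(0.049315) = 1.0506.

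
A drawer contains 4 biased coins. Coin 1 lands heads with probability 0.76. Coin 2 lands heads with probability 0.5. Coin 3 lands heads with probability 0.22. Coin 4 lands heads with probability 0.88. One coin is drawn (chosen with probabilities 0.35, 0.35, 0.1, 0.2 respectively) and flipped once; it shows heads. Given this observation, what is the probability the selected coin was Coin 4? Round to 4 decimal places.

Posterior probability ≈ 0.2754

P(heads|C1) = 0.76; P(heads|C2) = 0.5; P(heads|C3) = 0.22; P(heads|C4) = 0.88.
Prior × likelihood for each source: 0.35·0.76=0.2660, 0.35·0.5=0.1750, 0.1·0.22=0.02200, 0.2·0.88=0.1760. Summing gives P(heads) = 0.63900.
P(Coin 4 | heads) = 0.1760 / 0.63900 = 0.2754.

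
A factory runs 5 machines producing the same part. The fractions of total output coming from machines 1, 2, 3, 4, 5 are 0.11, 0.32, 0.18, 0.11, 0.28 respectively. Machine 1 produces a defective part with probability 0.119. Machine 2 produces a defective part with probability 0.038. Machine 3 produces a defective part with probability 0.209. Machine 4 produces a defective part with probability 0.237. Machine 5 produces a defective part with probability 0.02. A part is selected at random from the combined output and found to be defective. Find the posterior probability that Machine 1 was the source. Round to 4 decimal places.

Posterior probability ≈ 0.1385

P(defective|M1) = 0.119; P(defective|M2) = 0.038; P(defective|M3) = 0.209; P(defective|M4) = 0.237; P(defective|M5) = 0.02.
Prior × likelihood for each source: 0.11·0.119=0.01309, 0.32·0.038=0.01216, 0.18·0.209=0.03762, 0.11·0.237=0.02607, 0.28·0.02=0.005600. Summing gives P(defective) = 0.094540.
P(Machine 1 | defective) = 0.01309 / 0.094540 = 0.1385.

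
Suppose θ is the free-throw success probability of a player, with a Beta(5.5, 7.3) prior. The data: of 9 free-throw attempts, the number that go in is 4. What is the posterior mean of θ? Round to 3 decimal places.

Posterior mean ≈ 0.436

The binomial likelihood is conjugate to the Beta prior: with 4 successes and 5 failures, the posterior is Beta(5.5+4, 7.3+5) = Beta(9.5, 12.3).
E[θ | data] = 9.5/(9.5+12.3) = 0.436.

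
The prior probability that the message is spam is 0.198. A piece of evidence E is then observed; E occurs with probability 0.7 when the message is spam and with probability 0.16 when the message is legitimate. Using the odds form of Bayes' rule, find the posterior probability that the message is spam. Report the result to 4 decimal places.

Prior odds = 0.198/(1−0.198) = 0.24688. In log-odds, ln(0.24688) = -1.3988.
Add log likelihood ratio: ln(4.3750) = 1.4759.
Posterior log-odds = 0.077065, so posterior odds = exp(0.077065) = 1.0801. Converting, P(H|E) = 1.0801/2.0801 = 0.5193.

Posterior probability ≈ 0.5193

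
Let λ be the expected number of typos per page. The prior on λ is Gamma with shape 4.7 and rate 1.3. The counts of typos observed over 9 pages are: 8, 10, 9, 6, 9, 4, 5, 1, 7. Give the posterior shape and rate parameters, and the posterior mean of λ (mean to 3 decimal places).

Posterior: Gamma(shape=63.7, rate=10.3); mean ≈ 6.184

Total count ∑xᵢ = 59 over n = 9 pages.
Gamma is conjugate to the Poisson likelihood: posterior is Gamma(shape = 4.7+59 = 63.7, rate = 1.3+9 = 10.3).
E[λ | data] = 63.7/10.3 = 6.184.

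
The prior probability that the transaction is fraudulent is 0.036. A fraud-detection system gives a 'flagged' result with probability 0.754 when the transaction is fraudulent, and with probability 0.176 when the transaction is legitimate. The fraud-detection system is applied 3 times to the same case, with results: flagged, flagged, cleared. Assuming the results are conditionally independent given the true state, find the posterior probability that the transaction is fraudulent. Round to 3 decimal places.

Let H be the event that the transaction is fraudulent; start with P(H) = 0.036. P('flagged'|H) = 0.754, P('flagged'|¬H) = 0.176.
Update on result 1 ('flagged'): P(H) ← 0.754·0.0360 / (0.754·0.0360 + 0.176·0.9640) = 0.027144/0.19681 = 0.1379.
Update on result 2 ('flagged'): P(H) ← 0.754·0.1379 / (0.754·0.1379 + 0.176·0.8621) = 0.10399/0.25572 = 0.4067.
Update on result 3 ('cleared'): P(H) ← 0.246·0.4067 / (0.246·0.4067 + 0.824·0.5933) = 0.10004/0.58895 = 0.1699.

Posterior P(H) ≈ 0.170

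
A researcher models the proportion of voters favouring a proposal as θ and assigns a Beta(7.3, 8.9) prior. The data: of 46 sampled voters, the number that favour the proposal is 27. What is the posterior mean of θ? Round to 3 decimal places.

Posterior mean ≈ 0.551

Observing 27 successes and 19 failures updates Beta(7.3, 8.9) by adding the success and failure counts to the two shape parameters: α = 7.3+27 = 34.3, β = 8.9+19 = 27.9.
E[θ | data] = 34.3/(34.3+27.9) = 0.551.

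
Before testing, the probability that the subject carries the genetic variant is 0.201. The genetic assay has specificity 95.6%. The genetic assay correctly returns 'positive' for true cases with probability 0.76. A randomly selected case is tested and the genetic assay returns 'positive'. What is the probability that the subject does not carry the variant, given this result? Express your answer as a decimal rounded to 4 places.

P(¬H | E) ≈ 0.1871

Let H be the event that the subject carries the genetic variant. P(H) = 0.201, so P(¬H) = 0.799. With E the 'positive' result, P(E|H) = 0.76 and P(E|¬H) = 0.044.
P(E) = 0.76·0.201 + 0.044·0.799 = 0.15276 + 0.035156 = 0.18792.
By Bayes' theorem, P(H|E) = 0.15276 / 0.18792 = 0.8129. Hence P(¬H|E) = 1 − 0.8129 = 0.1871.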